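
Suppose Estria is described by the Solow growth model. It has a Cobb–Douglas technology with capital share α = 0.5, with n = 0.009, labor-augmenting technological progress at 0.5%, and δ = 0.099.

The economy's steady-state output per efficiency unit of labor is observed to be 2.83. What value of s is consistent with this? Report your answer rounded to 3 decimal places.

In steady state, investment equals break-even investment: s·k^α = (n + g + δ)·k.
Since y* = [s/(n + g + δ)]^(α/(1−α)), we have s/(n + g + δ) = (y*)^((1−α)/α) = 2.83^1 = 2.8300.
Therefore s = 2.8300 × (n + g + δ) = 2.8300 × 0.113 = 0.3198.

s ≈ 0.320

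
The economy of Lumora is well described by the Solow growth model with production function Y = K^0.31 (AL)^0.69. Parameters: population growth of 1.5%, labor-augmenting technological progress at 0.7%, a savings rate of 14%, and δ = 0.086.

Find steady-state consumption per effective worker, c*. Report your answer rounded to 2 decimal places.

Steady state requires s·f(k) = (n + g + δ)·k, i.e. s·k^α = (n + g + δ)·k.
Rearranging, k^(1−α) = s / (n + g + δ).
k^0.69 = 0.14 / (0.015 + 0.007 + 0.086) = 0.14 / 0.108 = 1.2963
k* = 1.2963^(1/0.69) ≈ 1.4566
y* = (k*)^α = 1.4566^0.31 ≈ 1.1237
c* = (1 − s)·y* = (1 − 0.14) × 1.1237 ≈ 0.9664

c* ≈ 0.97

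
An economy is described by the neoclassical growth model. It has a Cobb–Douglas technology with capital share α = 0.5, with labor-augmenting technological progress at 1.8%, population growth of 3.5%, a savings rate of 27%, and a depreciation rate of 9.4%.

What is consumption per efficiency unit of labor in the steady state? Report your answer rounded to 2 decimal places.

In steady state, investment equals break-even investment: s·k^α = (n + g + δ)·k.
Dividing both sides by k: k^(1−α) = s / (n + g + δ).
k^0.5 = 0.27 / (0.035 + 0.018 + 0.094) = 0.27 / 0.147 = 1.8367
k* = 1.8367^(1/0.5) ≈ 3.3735
y* = (k*)^α = 3.3735^0.5 ≈ 1.8367
c* = (1 − s)·y* = (1 − 0.27) × 1.8367 ≈ 1.3408

c* ≈ 1.34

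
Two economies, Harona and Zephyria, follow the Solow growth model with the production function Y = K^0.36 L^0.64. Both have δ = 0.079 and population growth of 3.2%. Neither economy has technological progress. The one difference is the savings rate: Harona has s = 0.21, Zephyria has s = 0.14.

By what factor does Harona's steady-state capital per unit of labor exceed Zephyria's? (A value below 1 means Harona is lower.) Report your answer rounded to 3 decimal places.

ratio ≈ 1.884

Steady-state k* = [s/(n + δ)]^(1/(1−α)), so the ratio is [ (s_H/(n + δ)_H) / (s_Z/(n + δ)_Z) ]^1.5625.
s_H/(n + δ)_H = 0.21/0.111 = 1.8919; s_Z/(n + δ)_Z = 0.14/0.111 = 1.2613.
Ratio = (1.8919/1.2613)^1.5625 = 1.5000^1.5625 ≈ 1.8843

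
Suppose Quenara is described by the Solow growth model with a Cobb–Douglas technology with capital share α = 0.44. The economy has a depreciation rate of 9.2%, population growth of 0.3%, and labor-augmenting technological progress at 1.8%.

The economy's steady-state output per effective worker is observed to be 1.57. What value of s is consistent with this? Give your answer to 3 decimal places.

s ≈ 0.201

Steady state requires s·f(k) = (n + g + δ)·k, i.e. s·k^α = (n + g + δ)·k.
Since y* = [s/(n + g + δ)]^(α/(1−α)), we have s/(n + g + δ) = (y*)^((1−α)/α) = 1.57^1.2727 = 1.7755.
Therefore s = 1.7755 × (n + g + δ) = 1.7755 × 0.113 = 0.2006.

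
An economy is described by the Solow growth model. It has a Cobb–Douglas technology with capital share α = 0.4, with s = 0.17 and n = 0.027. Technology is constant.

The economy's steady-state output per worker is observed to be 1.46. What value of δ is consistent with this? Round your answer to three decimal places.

Steady state requires s·f(k) = (n + δ)·k, i.e. s·k^α = (n + δ)·k.
Since y* = [s/(n + δ)]^(α/(1−α)), we have s/(n + δ) = (y*)^((1−α)/α) = 1.46^1.5 = 1.7641.
Therefore n + δ = s / 1.7641 = 0.17 / 1.7641 = 0.0964, so δ = 0.0964 − 0.027 = 0.0694.

δ ≈ 0.069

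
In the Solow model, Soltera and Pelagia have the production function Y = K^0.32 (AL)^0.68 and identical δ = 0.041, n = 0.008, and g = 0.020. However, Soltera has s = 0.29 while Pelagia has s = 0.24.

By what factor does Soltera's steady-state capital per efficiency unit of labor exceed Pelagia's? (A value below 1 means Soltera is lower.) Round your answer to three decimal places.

Steady-state k* = [s/(n + g + δ)]^(1/(1−α)), so the ratio is [ (s_S/(n + g + δ)_S) / (s_P/(n + g + δ)_P) ]^1.4706.
s_S/(n + g + δ)_S = 0.29/0.069 = 4.2029; s_P/(n + g + δ)_P = 0.24/0.069 = 3.4783.
Ratio = (4.2029/3.4783)^1.4706 = 1.2083^1.4706 ≈ 1.3208

ratio ≈ 1.321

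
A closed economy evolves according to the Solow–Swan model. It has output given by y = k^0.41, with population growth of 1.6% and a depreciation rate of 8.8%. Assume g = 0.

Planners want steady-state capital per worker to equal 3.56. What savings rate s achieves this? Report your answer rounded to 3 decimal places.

s ≈ 0.220

Steady state requires s·f(k) = (n + δ)·k, i.e. s·k^α = (n + δ)·k.
So s / (n + δ) = (k*)^(1−α) = 3.56^0.59 = 2.1152.
Therefore s = 2.1152 × (n + δ) = 2.1152 × 0.104 = 0.2200.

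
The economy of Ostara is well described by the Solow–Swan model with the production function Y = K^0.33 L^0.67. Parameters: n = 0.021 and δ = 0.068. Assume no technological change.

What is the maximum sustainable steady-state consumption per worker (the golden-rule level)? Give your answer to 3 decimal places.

At the golden rule, f'(k) = n + δ, so α·k^(α−1) = n + δ and k_gold = (α/(n + δ))^(1/(1−α)).
k_gold = (0.33/0.089)^(1/0.67) = 3.7079^1.4925 ≈ 7.0701
c_gold = f(k_gold) − (n + δ)·k_gold = 1.9068 − 0.089×7.0701 ≈ 1.2776

c_gold ≈ 1.278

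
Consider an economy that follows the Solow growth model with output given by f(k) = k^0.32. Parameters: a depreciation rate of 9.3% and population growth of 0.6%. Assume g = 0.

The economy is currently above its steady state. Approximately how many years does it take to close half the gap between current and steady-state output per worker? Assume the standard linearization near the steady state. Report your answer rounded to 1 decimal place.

Near the steady state the convergence rate is λ = (1 − α)(n + δ).
λ = (1 − 0.32) × 0.099 = 0.68 × 0.099 = 0.06732
Half-life = ln 2 / λ = 0.6931 / 0.06732 ≈ 10.30 years

half-life ≈ 10.3 years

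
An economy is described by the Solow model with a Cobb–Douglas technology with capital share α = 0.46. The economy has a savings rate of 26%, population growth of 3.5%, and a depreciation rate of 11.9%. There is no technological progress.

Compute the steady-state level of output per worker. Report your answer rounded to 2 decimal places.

y* = 1.56

In steady state, investment equals break-even investment: s·k^α = (n + δ)·k.
Dividing both sides by k: k^(1−α) = s / (n + δ).
k^0.54 = 0.26 / (0.035 + 0.119) = 0.26 / 0.154 = 1.6883
k* = 1.6883^(1/0.54) ≈ 2.6376
y* = (k*)^α = 2.6376^0.46 ≈ 1.5623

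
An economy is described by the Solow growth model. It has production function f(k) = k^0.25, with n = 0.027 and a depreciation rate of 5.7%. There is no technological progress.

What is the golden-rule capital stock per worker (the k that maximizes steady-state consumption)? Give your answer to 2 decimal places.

The golden rule sets f'(k) = n + δ, i.e. α·k^(α−1) = n + δ.
So k^(1−α) = α / (n + δ) = 0.25 / 0.084 = 2.9762.
k_gold = 2.9762^(1/0.75) ≈ 4.2810

k_gold ≈ 4.28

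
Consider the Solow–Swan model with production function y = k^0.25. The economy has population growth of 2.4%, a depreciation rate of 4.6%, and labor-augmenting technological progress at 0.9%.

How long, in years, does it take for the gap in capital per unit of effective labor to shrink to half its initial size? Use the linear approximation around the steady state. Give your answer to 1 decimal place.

half-life ≈ 11.7 years

Near the steady state the convergence rate is λ = (1 − α)(n + g + δ).
λ = (1 − 0.25) × 0.079 = 0.75 × 0.079 = 0.05925
Half-life = ln 2 / λ = 0.6931 / 0.05925 ≈ 11.70 years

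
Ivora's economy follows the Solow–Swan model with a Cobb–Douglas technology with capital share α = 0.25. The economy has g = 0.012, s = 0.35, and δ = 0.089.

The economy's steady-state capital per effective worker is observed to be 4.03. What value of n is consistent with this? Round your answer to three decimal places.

n ≈ 0.022

In steady state, investment equals break-even investment: s·k^α = (n + g + δ)·k.
So s / (n + g + δ) = (k*)^(1−α) = 4.03^0.75 = 2.8443.
Therefore n + g + δ = s / 2.8443 = 0.35 / 2.8443 = 0.1231, so n = 0.1231 − 0.101 = 0.0221.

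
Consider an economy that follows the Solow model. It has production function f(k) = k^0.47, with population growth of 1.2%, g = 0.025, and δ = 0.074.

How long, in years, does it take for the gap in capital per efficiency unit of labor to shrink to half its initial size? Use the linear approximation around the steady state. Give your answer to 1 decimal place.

t_½ ≈ 11.8 years

Near the steady state the convergence rate is λ = (1 − α)(n + g + δ).
λ = (1 − 0.47) × 0.111 = 0.53 × 0.111 = 0.05883
Half-life = ln 2 / λ = 0.6931 / 0.05883 ≈ 11.78 years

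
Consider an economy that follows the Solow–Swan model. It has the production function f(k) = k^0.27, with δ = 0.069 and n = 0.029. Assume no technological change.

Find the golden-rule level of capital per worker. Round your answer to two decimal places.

k_gold ≈ 4.01

The golden rule sets f'(k) = n + δ, i.e. α·k^(α−1) = n + δ.
So k^(1−α) = α / (n + δ) = 0.27 / 0.098 = 2.7551.
k_gold = 2.7551^(1/0.73) ≈ 4.0080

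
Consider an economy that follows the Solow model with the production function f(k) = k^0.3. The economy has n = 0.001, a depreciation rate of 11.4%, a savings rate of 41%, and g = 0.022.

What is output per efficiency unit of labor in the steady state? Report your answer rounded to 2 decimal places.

y* = 1.60

In steady state, investment equals break-even investment: s·k^α = (n + g + δ)·k.
Rearranging, k^(1−α) = s / (n + g + δ).
k^0.7 = 0.41 / (0.001 + 0.022 + 0.114) = 0.41 / 0.137 = 2.9927
k* = 2.9927^(1/0.7) ≈ 4.7873
y* = (k*)^α = 4.7873^0.3 ≈ 1.5997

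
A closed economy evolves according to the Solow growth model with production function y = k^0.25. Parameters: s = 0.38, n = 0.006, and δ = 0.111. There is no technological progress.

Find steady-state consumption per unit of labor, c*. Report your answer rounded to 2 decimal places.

In steady state, investment equals break-even investment: s·k^α = (n + δ)·k.
Dividing both sides by k: k^(1−α) = s / (n + δ).
k^0.75 = 0.38 / (0.006 + 0.111) = 0.38 / 0.117 = 3.2479
k* = 3.2479^(1/0.75) ≈ 4.8099
y* = (k*)^α = 4.8099^0.25 ≈ 1.4809
c* = (1 − s)·y* = (1 − 0.38) × 1.4809 ≈ 0.9182

c* = 0.92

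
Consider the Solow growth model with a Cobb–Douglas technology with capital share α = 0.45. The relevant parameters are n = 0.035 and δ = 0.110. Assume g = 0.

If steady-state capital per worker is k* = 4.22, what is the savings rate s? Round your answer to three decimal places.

s ≈ 0.320

Steady state requires s·f(k) = (n + δ)·k, i.e. s·k^α = (n + δ)·k.
So s / (n + δ) = (k*)^(1−α) = 4.22^0.55 = 2.2076.
Therefore s = 2.2076 × (n + δ) = 2.2076 × 0.145 = 0.3201.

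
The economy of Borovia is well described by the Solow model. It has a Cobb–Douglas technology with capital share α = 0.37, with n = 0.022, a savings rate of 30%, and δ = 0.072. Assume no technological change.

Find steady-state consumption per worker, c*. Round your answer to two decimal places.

c* = 1.38

Steady state requires s·f(k) = (n + δ)·k, i.e. s·k^α = (n + δ)·k.
Dividing both sides by k: k^(1−α) = s / (n + δ).
k^0.63 = 0.30 / (0.022 + 0.072) = 0.30 / 0.094 = 3.1915
k* = 3.1915^(1/0.63) ≈ 6.3095
y* = (k*)^α = 6.3095^0.37 ≈ 1.9770
c* = (1 − s)·y* = (1 − 0.30) × 1.9770 ≈ 1.3839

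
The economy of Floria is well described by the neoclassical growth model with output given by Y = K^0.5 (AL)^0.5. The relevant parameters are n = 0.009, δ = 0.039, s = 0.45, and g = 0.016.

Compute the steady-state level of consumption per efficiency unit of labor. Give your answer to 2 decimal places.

c* = 3.87

In steady state, investment equals break-even investment: s·k^α = (n + g + δ)·k.
Dividing both sides by k: k^(1−α) = s / (n + g + δ).
k^0.5 = 0.45 / (0.009 + 0.016 + 0.039) = 0.45 / 0.064 = 7.0313
k* = 7.0313^(1/0.5) ≈ 49.4392
y* = (k*)^α = 49.4392^0.5 ≈ 7.0313
c* = (1 − s)·y* = (1 − 0.45) × 7.0313 ≈ 3.8672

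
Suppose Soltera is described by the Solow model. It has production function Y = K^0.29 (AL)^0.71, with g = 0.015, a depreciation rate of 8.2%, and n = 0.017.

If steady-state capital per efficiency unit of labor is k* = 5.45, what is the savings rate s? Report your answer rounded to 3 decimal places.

s ≈ 0.380

At the steady state, Δk = 0, so s·k^α = (n + g + δ)·k.
So s / (n + g + δ) = (k*)^(1−α) = 5.45^0.71 = 3.3330.
Therefore s = 3.3330 × (n + g + δ) = 3.3330 × 0.114 = 0.3800.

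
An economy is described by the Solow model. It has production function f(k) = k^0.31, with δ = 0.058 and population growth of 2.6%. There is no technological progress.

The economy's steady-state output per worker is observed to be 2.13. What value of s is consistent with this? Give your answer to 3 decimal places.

At the steady state, Δk = 0, so s·k^α = (n + δ)·k.
Since y* = [s/(n + δ)]^(α/(1−α)), we have s/(n + δ) = (y*)^((1−α)/α) = 2.13^2.2258 = 5.3815.
Therefore s = 5.3815 × (n + δ) = 5.3815 × 0.084 = 0.4520.

s ≈ 0.452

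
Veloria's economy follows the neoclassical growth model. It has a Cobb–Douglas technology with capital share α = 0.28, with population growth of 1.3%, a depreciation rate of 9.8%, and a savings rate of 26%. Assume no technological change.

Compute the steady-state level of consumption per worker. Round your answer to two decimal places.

c* ≈ 1.03

At the steady state, Δk = 0, so s·k^α = (n + δ)·k.
Dividing both sides by k: k^(1−α) = s / (n + δ).
k^0.72 = 0.26 / (0.013 + 0.098) = 0.26 / 0.111 = 2.3423
k* = 2.3423^(1/0.72) ≈ 3.2613
y* = (k*)^α = 3.2613^0.28 ≈ 1.3924
c* = (1 − s)·y* = (1 − 0.26) × 1.3924 ≈ 1.0304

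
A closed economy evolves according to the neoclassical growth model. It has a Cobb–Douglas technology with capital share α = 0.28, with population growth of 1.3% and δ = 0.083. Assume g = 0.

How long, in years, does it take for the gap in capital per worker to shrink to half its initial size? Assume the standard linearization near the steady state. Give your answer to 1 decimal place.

Near the steady state the convergence rate is λ = (1 − α)(n + δ).
λ = (1 − 0.28) × 0.096 = 0.72 × 0.096 = 0.06912
Half-life = ln 2 / λ = 0.6931 / 0.06912 ≈ 10.03 years

t_½ ≈ 10.0 years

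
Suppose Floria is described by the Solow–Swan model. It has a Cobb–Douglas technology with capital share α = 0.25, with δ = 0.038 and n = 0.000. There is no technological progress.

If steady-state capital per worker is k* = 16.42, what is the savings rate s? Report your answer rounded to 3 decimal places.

At the steady state, Δk = 0, so s·k^α = (n + δ)·k.
So s / (n + δ) = (k*)^(1−α) = 16.42^0.75 = 8.1570.
Therefore s = 8.1570 × (n + δ) = 8.1570 × 0.038 = 0.3100.

s ≈ 0.310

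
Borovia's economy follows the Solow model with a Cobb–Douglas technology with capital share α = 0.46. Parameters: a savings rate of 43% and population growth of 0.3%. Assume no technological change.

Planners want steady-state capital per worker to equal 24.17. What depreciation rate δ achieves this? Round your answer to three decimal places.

δ ≈ 0.074

Steady state requires s·f(k) = (n + δ)·k, i.e. s·k^α = (n + δ)·k.
So s / (n + δ) = (k*)^(1−α) = 24.17^0.54 = 5.5843.
Therefore n + δ = s / 5.5843 = 0.43 / 5.5843 = 0.0770, so δ = 0.0770 − 0.003 = 0.0740.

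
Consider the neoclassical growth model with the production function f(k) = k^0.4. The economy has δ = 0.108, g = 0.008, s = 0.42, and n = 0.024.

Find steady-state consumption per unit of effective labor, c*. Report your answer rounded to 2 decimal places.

c* ≈ 1.21

Steady state requires s·f(k) = (n + g + δ)·k, i.e. s·k^α = (n + g + δ)·k.
Dividing both sides by k: k^(1−α) = s / (n + g + δ).
k^0.6 = 0.42 / (0.024 + 0.008 + 0.108) = 0.42 / 0.140 = 3.0000
k* = 3.0000^(1/0.6) ≈ 6.2403
y* = (k*)^α = 6.2403^0.4 ≈ 2.0801
c* = (1 − s)·y* = (1 − 0.42) × 2.0801 ≈ 1.2065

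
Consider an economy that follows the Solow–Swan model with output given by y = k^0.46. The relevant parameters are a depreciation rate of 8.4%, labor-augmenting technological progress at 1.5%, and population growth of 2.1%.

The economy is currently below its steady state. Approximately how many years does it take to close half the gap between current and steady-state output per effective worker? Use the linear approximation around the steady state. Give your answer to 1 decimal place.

Near the steady state the convergence rate is λ = (1 − α)(n + g + δ).
λ = (1 − 0.46) × 0.120 = 0.54 × 0.120 = 0.0648
Half-life = ln 2 / λ = 0.6931 / 0.0648 ≈ 10.70 years

t_½ ≈ 10.7 years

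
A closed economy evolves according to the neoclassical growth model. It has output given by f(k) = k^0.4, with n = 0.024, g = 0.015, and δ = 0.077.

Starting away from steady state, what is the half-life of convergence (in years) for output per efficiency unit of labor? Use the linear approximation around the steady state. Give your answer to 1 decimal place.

Near the steady state the convergence rate is λ = (1 − α)(n + g + δ).
λ = (1 − 0.4) × 0.116 = 0.6 × 0.116 = 0.0696
Half-life = ln 2 / λ = 0.6931 / 0.0696 ≈ 9.96 years

t_½ ≈ 10.0 years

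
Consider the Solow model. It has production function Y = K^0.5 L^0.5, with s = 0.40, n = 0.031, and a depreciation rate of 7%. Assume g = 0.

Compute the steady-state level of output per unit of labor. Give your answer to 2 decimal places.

In steady state, investment equals break-even investment: s·k^α = (n + δ)·k.
Dividing both sides by k: k^(1−α) = s / (n + δ).
k^0.5 = 0.40 / (0.031 + 0.070) = 0.40 / 0.101 = 3.9604
k* = 3.9604^(1/0.5) ≈ 15.6848
y* = (k*)^α = 15.6848^0.5 ≈ 3.9604

y* ≈ 3.96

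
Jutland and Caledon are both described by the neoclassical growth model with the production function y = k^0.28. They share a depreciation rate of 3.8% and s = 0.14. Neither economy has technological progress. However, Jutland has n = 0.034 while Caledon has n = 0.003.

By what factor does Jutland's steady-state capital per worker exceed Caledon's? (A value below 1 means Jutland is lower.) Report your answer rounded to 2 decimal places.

ratio ≈ 0.46

Steady-state k* = [s/(n + δ)]^(1/(1−α)), so the ratio is [ (s_J/(n + δ)_J) / (s_C/(n + δ)_C) ]^1.3889.
s_J/(n + δ)_J = 0.14/0.072 = 1.9444; s_C/(n + δ)_C = 0.14/0.041 = 3.4146.
Ratio = (1.9444/3.4146)^1.3889 = 0.5694^1.3889 ≈ 0.4574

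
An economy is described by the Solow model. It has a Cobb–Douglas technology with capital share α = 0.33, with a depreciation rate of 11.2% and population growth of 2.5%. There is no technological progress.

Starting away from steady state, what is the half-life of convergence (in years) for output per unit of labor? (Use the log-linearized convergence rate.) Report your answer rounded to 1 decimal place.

Near the steady state the convergence rate is λ = (1 − α)(n + δ).
λ = (1 − 0.33) × 0.137 = 0.67 × 0.137 = 0.09179
Half-life = ln 2 / λ = 0.6931 / 0.09179 ≈ 7.55 years

about 7.6 years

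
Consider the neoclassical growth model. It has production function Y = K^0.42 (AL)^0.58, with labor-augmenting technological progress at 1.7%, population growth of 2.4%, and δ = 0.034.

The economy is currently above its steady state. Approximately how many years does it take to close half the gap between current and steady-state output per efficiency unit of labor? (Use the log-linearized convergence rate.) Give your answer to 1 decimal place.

Near the steady state the convergence rate is λ = (1 − α)(n + g + δ).
λ = (1 − 0.42) × 0.075 = 0.58 × 0.075 = 0.0435
Half-life = ln 2 / λ = 0.6931 / 0.0435 ≈ 15.93 years

about 15.9 years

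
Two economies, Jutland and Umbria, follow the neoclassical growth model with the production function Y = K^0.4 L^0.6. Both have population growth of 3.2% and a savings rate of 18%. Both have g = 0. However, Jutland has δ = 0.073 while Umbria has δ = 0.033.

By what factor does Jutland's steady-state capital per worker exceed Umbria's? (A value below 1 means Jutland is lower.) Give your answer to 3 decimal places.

Steady-state k* = [s/(n + δ)]^(1/(1−α)), so the ratio is [ (s_J/(n + δ)_J) / (s_U/(n + δ)_U) ]^1.6667.
s_J/(n + δ)_J = 0.18/0.105 = 1.7143; s_U/(n + δ)_U = 0.18/0.065 = 2.7692.
Ratio = (1.7143/2.7692)^1.6667 = 0.6191^1.6667 ≈ 0.4497

k*_J / k*_U ≈ 0.450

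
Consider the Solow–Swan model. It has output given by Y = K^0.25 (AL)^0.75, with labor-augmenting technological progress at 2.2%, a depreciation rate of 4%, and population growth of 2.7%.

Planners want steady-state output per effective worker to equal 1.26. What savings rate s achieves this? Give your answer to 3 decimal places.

s ≈ 0.178

At the steady state, Δk = 0, so s·k^α = (n + g + δ)·k.
Since y* = [s/(n + g + δ)]^(α/(1−α)), we have s/(n + g + δ) = (y*)^((1−α)/α) = 1.26^3 = 2.0004.
Therefore s = 2.0004 × (n + g + δ) = 2.0004 × 0.089 = 0.1780.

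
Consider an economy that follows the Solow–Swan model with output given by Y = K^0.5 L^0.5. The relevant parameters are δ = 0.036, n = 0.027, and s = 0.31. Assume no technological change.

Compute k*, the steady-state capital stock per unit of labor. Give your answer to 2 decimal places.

At the steady state, Δk = 0, so s·k^α = (n + δ)·k.
Rearranging, k^(1−α) = s / (n + δ).
k^0.5 = 0.31 / (0.027 + 0.036) = 0.31 / 0.063 = 4.9206
k* = 4.9206^(1/0.5) ≈ 24.2123

k* ≈ 24.21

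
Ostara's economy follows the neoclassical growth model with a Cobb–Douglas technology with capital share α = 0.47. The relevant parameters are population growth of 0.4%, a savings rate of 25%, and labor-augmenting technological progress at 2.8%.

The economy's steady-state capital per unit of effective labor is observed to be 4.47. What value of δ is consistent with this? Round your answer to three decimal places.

In steady state, investment equals break-even investment: s·k^α = (n + g + δ)·k.
So s / (n + g + δ) = (k*)^(1−α) = 4.47^0.53 = 2.2114.
Therefore n + g + δ = s / 2.2114 = 0.25 / 2.2114 = 0.1131, so δ = 0.1131 − 0.032 = 0.0811.

δ ≈ 0.081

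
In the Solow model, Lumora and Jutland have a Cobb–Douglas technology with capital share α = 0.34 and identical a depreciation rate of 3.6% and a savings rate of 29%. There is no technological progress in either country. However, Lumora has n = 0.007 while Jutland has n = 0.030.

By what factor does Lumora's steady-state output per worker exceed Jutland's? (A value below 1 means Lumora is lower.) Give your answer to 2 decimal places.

Steady-state y* = [s/(n + δ)]^(α/(1−α)), so the ratio is [ (s_L/(n + δ)_L) / (s_J/(n + δ)_J) ]^0.5152.
s_L/(n + δ)_L = 0.29/0.043 = 6.7442; s_J/(n + δ)_J = 0.29/0.066 = 4.3939.
Ratio = (6.7442/4.3939)^0.5152 = 1.5349^0.5152 ≈ 1.2470

ratio ≈ 1.25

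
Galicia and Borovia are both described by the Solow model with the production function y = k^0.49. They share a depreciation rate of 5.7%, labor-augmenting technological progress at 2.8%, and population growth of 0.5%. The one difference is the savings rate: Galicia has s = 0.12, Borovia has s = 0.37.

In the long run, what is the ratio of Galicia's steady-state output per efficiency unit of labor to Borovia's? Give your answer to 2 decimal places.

Steady-state y* = [s/(n + g + δ)]^(α/(1−α)), so the ratio is [ (s_G/(n + g + δ)_G) / (s_B/(n + g + δ)_B) ]^0.9608.
s_G/(n + g + δ)_G = 0.12/0.090 = 1.3333; s_B/(n + g + δ)_B = 0.37/0.090 = 4.1111.
Ratio = (1.3333/4.1111)^0.9608 = 0.3243^0.9608 ≈ 0.3389

y*_G / y*_B ≈ 0.34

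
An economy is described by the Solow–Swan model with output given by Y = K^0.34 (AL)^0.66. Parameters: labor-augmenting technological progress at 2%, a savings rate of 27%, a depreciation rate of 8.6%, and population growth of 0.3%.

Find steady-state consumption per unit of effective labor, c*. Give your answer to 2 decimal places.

At the steady state, Δk = 0, so s·k^α = (n + g + δ)·k.
Dividing both sides by k: k^(1−α) = s / (n + g + δ).
k^0.66 = 0.27 / (0.003 + 0.020 + 0.086) = 0.27 / 0.109 = 2.4771
k* = 2.4771^(1/0.66) ≈ 3.9526
y* = (k*)^α = 3.9526^0.34 ≈ 1.5957
c* = (1 − s)·y* = (1 − 0.27) × 1.5957 ≈ 1.1649

c* ≈ 1.16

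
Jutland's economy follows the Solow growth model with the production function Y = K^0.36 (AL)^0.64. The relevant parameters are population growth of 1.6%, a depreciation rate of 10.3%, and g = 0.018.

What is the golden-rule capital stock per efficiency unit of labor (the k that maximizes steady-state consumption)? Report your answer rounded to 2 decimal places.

The golden rule sets f'(k) = n + g + δ, i.e. α·k^(α−1) = n + g + δ.
So k^(1−α) = α / (n + g + δ) = 0.36 / 0.137 = 2.6277.
k_gold = 2.6277^(1/0.64) ≈ 4.5247

k_gold ≈ 4.52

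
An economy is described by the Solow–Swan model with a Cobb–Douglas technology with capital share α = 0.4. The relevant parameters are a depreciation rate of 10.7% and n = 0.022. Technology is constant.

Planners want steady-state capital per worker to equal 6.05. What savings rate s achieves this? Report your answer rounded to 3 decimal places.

In steady state, investment equals break-even investment: s·k^α = (n + δ)·k.
So s / (n + δ) = (k*)^(1−α) = 6.05^0.6 = 2.9448.
Therefore s = 2.9448 × (n + δ) = 2.9448 × 0.129 = 0.3799.

s ≈ 0.380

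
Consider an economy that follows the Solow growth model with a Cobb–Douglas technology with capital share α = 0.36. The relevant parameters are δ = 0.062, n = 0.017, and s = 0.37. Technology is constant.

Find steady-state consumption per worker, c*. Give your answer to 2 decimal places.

c* = 1.50

In steady state, investment equals break-even investment: s·k^α = (n + δ)·k.
Rearranging, k^(1−α) = s / (n + δ).
k^0.64 = 0.37 / (0.017 + 0.062) = 0.37 / 0.079 = 4.6835
k* = 4.6835^(1/0.64) ≈ 11.1626
y* = (k*)^α = 11.1626^0.36 ≈ 2.3834
c* = (1 − s)·y* = (1 − 0.37) × 2.3834 ≈ 1.5015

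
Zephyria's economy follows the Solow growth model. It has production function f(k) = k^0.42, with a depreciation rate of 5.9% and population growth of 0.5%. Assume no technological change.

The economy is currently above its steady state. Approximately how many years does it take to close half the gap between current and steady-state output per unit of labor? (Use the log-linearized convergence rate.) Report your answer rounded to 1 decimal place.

about 18.7 years

Near the steady state the convergence rate is λ = (1 − α)(n + δ).
λ = (1 − 0.42) × 0.064 = 0.58 × 0.064 = 0.03712
Half-life = ln 2 / λ = 0.6931 / 0.03712 ≈ 18.67 years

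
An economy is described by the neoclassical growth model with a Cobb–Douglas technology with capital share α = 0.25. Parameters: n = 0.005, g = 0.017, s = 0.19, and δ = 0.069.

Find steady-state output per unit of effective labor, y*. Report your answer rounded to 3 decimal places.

Steady state requires s·f(k) = (n + g + δ)·k, i.e. s·k^α = (n + g + δ)·k.
Rearranging, k^(1−α) = s / (n + g + δ).
k^0.75 = 0.19 / (0.005 + 0.017 + 0.069) = 0.19 / 0.091 = 2.0879
k* = 2.0879^(1/0.75) ≈ 2.6686
y* = (k*)^α = 2.6686^0.25 ≈ 1.2781

y* = 1.278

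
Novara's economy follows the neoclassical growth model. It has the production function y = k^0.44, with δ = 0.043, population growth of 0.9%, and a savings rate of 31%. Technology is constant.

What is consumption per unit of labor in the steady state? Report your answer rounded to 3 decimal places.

c* = 2.806

At the steady state, Δk = 0, so s·k^α = (n + δ)·k.
Dividing both sides by k: k^(1−α) = s / (n + δ).
k^0.56 = 0.31 / (0.009 + 0.043) = 0.31 / 0.052 = 5.9615
k* = 5.9615^(1/0.56) ≈ 24.2417
y* = (k*)^α = 24.2417^0.44 ≈ 4.0664
c* = (1 − s)·y* = (1 − 0.31) × 4.0664 ≈ 2.8058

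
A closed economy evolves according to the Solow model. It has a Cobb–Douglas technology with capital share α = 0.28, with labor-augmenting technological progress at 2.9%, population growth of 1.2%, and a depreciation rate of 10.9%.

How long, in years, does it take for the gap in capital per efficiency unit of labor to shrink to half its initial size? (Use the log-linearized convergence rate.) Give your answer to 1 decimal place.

t_½ ≈ 6.4 years

Near the steady state the convergence rate is λ = (1 − α)(n + g + δ).
λ = (1 − 0.28) × 0.150 = 0.72 × 0.150 = 0.1080
Half-life = ln 2 / λ = 0.6931 / 0.1080 ≈ 6.42 years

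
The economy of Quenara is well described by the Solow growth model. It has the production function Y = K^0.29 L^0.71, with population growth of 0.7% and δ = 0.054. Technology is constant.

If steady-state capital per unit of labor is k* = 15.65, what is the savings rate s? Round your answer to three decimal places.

In steady state, investment equals break-even investment: s·k^α = (n + δ)·k.
So s / (n + δ) = (k*)^(1−α) = 15.65^0.71 = 7.0486.
Therefore s = 7.0486 × (n + δ) = 7.0486 × 0.061 = 0.4300.

s ≈ 0.430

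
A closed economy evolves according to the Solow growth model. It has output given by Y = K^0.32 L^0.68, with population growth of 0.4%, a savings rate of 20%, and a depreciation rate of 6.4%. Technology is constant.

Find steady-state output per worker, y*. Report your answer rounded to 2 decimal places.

y* ≈ 1.66

Steady state requires s·f(k) = (n + δ)·k, i.e. s·k^α = (n + δ)·k.
Rearranging, k^(1−α) = s / (n + δ).
k^0.68 = 0.20 / (0.004 + 0.064) = 0.20 / 0.068 = 2.9412
k* = 2.9412^(1/0.68) ≈ 4.8866
y* = (k*)^α = 4.8866^0.32 ≈ 1.6614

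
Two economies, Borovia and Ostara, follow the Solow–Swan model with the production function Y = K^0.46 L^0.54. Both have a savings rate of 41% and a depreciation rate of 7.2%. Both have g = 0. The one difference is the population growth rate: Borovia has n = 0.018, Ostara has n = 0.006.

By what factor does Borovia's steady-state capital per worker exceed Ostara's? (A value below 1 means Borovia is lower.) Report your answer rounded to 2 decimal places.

k*_B / k*_O ≈ 0.77

Steady-state k* = [s/(n + δ)]^(1/(1−α)), so the ratio is [ (s_B/(n + δ)_B) / (s_O/(n + δ)_O) ]^1.8519.
s_B/(n + δ)_B = 0.41/0.090 = 4.5556; s_O/(n + δ)_O = 0.41/0.078 = 5.2564.
Ratio = (4.5556/5.2564)^1.8519 = 0.8667^1.8519 ≈ 0.7673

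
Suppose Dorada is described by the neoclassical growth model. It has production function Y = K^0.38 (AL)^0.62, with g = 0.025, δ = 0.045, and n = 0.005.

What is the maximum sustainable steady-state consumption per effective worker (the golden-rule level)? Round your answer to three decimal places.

c_gold ≈ 1.676

At the golden rule, f'(k) = n + g + δ, so α·k^(α−1) = n + g + δ and k_gold = (α/(n + g + δ))^(1/(1−α)).
k_gold = (0.38/0.075)^(1/0.62) = 5.0667^1.6129 ≈ 13.6978
c_gold = f(k_gold) − (n + g + δ)·k_gold = 2.7035 − 0.075×13.6978 ≈ 1.6762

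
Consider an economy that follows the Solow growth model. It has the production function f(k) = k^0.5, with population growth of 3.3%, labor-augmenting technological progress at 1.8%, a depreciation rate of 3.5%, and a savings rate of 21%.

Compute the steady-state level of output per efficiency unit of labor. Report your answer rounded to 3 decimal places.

In steady state, investment equals break-even investment: s·k^α = (n + g + δ)·k.
Rearranging, k^(1−α) = s / (n + g + δ).
k^0.5 = 0.21 / (0.033 + 0.018 + 0.035) = 0.21 / 0.086 = 2.4419
k* = 2.4419^(1/0.5) ≈ 5.9629
y* = (k*)^α = 5.9629^0.5 ≈ 2.4419

y* ≈ 2.442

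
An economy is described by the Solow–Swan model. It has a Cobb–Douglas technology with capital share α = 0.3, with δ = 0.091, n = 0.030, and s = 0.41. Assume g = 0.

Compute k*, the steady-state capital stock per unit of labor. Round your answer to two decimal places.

k* ≈ 5.72

At the steady state, Δk = 0, so s·k^α = (n + δ)·k.
Dividing both sides by k: k^(1−α) = s / (n + δ).
k^0.7 = 0.41 / (0.030 + 0.091) = 0.41 / 0.121 = 3.3884
k* = 3.3884^(1/0.7) ≈ 5.7166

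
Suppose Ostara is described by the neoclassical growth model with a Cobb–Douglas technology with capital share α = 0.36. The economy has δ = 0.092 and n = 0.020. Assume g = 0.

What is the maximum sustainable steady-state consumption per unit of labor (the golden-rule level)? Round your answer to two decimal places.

c_gold ≈ 1.23

At the golden rule, f'(k) = n + δ, so α·k^(α−1) = n + δ and k_gold = (α/(n + δ))^(1/(1−α)).
k_gold = (0.36/0.112)^(1/0.64) = 3.2143^1.5625 ≈ 6.1990
c_gold = f(k_gold) − (n + δ)·k_gold = 1.9286 − 0.112×6.1990 ≈ 1.2343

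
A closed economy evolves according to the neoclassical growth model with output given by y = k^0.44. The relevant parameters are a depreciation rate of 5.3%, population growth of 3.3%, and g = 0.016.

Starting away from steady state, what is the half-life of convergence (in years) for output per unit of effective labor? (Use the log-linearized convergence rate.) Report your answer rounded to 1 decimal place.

about 12.1 years

Near the steady state the convergence rate is λ = (1 − α)(n + g + δ).
λ = (1 − 0.44) × 0.102 = 0.56 × 0.102 = 0.05712
Half-life = ln 2 / λ = 0.6931 / 0.05712 ≈ 12.13 years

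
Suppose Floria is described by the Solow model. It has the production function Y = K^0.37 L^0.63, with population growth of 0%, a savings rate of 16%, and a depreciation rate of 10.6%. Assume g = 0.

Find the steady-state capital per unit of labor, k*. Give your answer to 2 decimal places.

k* = 1.92

In steady state, investment equals break-even investment: s·k^α = (n + δ)·k.
Dividing both sides by k: k^(1−α) = s / (n + δ).
k^0.63 = 0.16 / (0.000 + 0.106) = 0.16 / 0.106 = 1.5094
k* = 1.5094^(1/0.63) ≈ 1.9223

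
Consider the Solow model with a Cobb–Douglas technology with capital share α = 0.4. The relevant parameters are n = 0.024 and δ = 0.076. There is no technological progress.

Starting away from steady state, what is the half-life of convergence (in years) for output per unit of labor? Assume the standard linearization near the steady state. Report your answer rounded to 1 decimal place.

half-life ≈ 11.6 years

Near the steady state the convergence rate is λ = (1 − α)(n + δ).
λ = (1 − 0.4) × 0.100 = 0.6 × 0.100 = 0.0600
Half-life = ln 2 / λ = 0.6931 / 0.0600 ≈ 11.55 years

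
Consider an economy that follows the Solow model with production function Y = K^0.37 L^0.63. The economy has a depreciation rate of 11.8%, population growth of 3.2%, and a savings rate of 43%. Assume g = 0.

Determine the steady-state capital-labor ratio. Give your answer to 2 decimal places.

k* ≈ 5.32

At the steady state, Δk = 0, so s·k^α = (n + δ)·k.
Rearranging, k^(1−α) = s / (n + δ).
k^0.63 = 0.43 / (0.032 + 0.118) = 0.43 / 0.150 = 2.8667
k* = 2.8667^(1/0.63) ≈ 5.3211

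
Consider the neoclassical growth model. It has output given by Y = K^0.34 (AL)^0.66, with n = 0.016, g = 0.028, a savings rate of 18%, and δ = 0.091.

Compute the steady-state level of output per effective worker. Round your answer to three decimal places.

In steady state, investment equals break-even investment: s·k^α = (n + g + δ)·k.
Dividing both sides by k: k^(1−α) = s / (n + g + δ).
k^0.66 = 0.18 / (0.016 + 0.028 + 0.091) = 0.18 / 0.135 = 1.3333
k* = 1.3333^(1/0.66) ≈ 1.5463
y* = (k*)^α = 1.5463^0.34 ≈ 1.1597

y* ≈ 1.160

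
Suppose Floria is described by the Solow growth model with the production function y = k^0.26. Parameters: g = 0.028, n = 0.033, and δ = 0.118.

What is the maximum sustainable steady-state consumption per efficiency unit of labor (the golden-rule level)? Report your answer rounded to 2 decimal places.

c_gold ≈ 0.84

At the golden rule, f'(k) = n + g + δ, so α·k^(α−1) = n + g + δ and k_gold = (α/(n + g + δ))^(1/(1−α)).
k_gold = (0.26/0.179)^(1/0.74) = 1.4525^1.3514 ≈ 1.6561
c_gold = f(k_gold) − (n + g + δ)·k_gold = 1.1402 − 0.179×1.6561 ≈ 0.8438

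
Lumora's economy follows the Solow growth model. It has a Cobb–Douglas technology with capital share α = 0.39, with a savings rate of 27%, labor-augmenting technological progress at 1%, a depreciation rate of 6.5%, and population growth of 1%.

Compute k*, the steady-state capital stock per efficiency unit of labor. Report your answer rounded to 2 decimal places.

k* = 6.65

At the steady state, Δk = 0, so s·k^α = (n + g + δ)·k.
Rearranging, k^(1−α) = s / (n + g + δ).
k^0.61 = 0.27 / (0.010 + 0.010 + 0.065) = 0.27 / 0.085 = 3.1765
k* = 3.1765^(1/0.61) ≈ 6.6507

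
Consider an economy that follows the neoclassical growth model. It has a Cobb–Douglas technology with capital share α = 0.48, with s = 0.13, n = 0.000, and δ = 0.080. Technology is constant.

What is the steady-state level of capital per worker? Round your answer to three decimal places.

k* = 2.544

In steady state, investment equals break-even investment: s·k^α = (n + δ)·k.
Dividing both sides by k: k^(1−α) = s / (n + δ).
k^0.52 = 0.13 / (0.000 + 0.080) = 0.13 / 0.080 = 1.6250
k* = 1.6250^(1/0.52) ≈ 2.5438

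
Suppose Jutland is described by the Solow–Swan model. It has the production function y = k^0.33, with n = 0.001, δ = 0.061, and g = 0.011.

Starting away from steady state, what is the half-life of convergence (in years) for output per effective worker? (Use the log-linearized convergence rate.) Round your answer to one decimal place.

about 14.2 years

Near the steady state the convergence rate is λ = (1 − α)(n + g + δ).
λ = (1 − 0.33) × 0.073 = 0.67 × 0.073 = 0.04891
Half-life = ln 2 / λ = 0.6931 / 0.04891 ≈ 14.17 years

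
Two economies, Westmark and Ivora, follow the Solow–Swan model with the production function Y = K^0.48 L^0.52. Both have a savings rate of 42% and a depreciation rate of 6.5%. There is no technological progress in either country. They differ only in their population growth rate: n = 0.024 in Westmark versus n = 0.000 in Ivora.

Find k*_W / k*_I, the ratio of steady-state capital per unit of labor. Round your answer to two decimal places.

Steady-state k* = [s/(n + δ)]^(1/(1−α)), so the ratio is [ (s_W/(n + δ)_W) / (s_I/(n + δ)_I) ]^1.9231.
s_W/(n + δ)_W = 0.42/0.089 = 4.7191; s_I/(n + δ)_I = 0.42/0.065 = 6.4615.
Ratio = (4.7191/6.4615)^1.9231 = 0.7303^1.9231 ≈ 0.5464

ratio ≈ 0.55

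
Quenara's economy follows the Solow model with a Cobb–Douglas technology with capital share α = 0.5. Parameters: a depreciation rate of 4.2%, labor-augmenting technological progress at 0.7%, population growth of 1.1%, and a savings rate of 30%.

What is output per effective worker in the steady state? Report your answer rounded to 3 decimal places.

y* ≈ 5.000

Steady state requires s·f(k) = (n + g + δ)·k, i.e. s·k^α = (n + g + δ)·k.
Rearranging, k^(1−α) = s / (n + g + δ).
k^0.5 = 0.30 / (0.011 + 0.007 + 0.042) = 0.30 / 0.060 = 5.0000
k* = 5.0000^(1/0.5) ≈ 25.0000
y* = (k*)^α = 25.0000^0.5 ≈ 5.0000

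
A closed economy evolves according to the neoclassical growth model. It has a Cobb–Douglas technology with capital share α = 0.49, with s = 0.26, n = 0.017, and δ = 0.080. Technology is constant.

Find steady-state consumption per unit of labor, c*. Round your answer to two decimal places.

In steady state, investment equals break-even investment: s·k^α = (n + δ)·k.
Dividing both sides by k: k^(1−α) = s / (n + δ).
k^0.51 = 0.26 / (0.017 + 0.080) = 0.26 / 0.097 = 2.6804
k* = 2.6804^(1/0.51) ≈ 6.9121
y* = (k*)^α = 6.9121^0.49 ≈ 2.5787
c* = (1 − s)·y* = (1 − 0.26) × 2.5787 ≈ 1.9082

c* ≈ 1.91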